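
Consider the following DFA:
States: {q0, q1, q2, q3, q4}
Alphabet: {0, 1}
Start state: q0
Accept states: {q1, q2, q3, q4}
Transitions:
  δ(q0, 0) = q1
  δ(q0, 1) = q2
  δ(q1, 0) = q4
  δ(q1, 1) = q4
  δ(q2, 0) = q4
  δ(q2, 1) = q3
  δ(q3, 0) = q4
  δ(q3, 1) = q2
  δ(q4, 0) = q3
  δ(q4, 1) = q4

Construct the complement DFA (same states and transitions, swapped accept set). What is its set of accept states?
Complement accept states = All states \ Original accept states
= {q0, q1, q2, q3, q4} \ {q1, q2, q3, q4}
{q0}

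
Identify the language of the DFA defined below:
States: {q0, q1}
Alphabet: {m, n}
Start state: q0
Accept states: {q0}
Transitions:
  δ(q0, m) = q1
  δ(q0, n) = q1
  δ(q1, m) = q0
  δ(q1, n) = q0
Testing a few strings:
  'mm' → accept
  'n' → reject
  'mnn' → reject
  'm' → reject
State roles: q0=even length so far; q1=odd length so far
All strings over {m,n} of even length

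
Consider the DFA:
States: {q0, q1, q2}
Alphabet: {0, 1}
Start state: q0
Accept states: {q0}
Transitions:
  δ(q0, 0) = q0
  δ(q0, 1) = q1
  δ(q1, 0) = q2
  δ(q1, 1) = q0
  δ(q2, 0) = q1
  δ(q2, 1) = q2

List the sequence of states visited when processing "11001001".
read '1': q0 → q1
  read '1': q1 → q0
  read '0': q0 → q0
  read '0': q0 → q0
  read '1': q0 → q1
  read '0': q1 → q2
  read '0': q2 → q1
  read '1': q1 → q0
q0 -> q1 -> q0 -> q0 -> q0 -> q1 -> q2 -> q1 -> q0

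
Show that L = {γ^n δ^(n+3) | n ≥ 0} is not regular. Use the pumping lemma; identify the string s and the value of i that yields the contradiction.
Assume L is regular with pumping length p. Idea: pumping the γ-block breaks the fixed offset of 3.
Choose s = γ^p δ^(p+3) ∈ L. By the pumping lemma, s = xyz with |xy| ≤ p, |y| > 0, so y = γ^k with k ≥ 1. Then xy²z = γ^(p+k) δ^(p+3). For this to be in L we would need p+3 = (p+k)+3, i.e. k = 0, contradicting k ≥ 1. So xy²z ∉ L.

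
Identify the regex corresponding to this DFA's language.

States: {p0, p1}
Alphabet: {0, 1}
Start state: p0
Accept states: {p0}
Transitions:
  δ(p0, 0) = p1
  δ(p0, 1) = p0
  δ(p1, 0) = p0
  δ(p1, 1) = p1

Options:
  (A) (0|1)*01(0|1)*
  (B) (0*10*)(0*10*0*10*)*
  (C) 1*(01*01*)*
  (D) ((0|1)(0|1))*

Check each option against the DFA on short strings; one disagreement eliminates an option:
  (A) (0|1)*01(0|1)*: on ε the DFA stays in p0 and accepts (p0 ∈ Accept), but the regex does not match it → eliminate
  (B) (0*10*)(0*10*0*10*)*: on ε the DFA stays in p0 and accepts (p0 ∈ Accept), but the regex does not match it → eliminate
  (C) 1*(01*01*)*: agrees with the DFA on every string of length ≤ 6
  (D) ((0|1)(0|1))*: on '1' the DFA goes p0 → p0 and accepts (p0 ∈ Accept), but the regex does not match it → eliminate
Only (C) is consistent with the DFA.
(C) 1*(01*01*)*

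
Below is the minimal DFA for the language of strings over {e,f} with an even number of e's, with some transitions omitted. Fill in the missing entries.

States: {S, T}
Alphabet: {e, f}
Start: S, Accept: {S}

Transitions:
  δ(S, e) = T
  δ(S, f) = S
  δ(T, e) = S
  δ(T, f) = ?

From the language and accept set, identify what each state tracks — S: even number of e's so far; T: odd number of e's so far.
Each missing δ(q, a) is the state matching the new tracked value after reading a.
δ(T, f) = T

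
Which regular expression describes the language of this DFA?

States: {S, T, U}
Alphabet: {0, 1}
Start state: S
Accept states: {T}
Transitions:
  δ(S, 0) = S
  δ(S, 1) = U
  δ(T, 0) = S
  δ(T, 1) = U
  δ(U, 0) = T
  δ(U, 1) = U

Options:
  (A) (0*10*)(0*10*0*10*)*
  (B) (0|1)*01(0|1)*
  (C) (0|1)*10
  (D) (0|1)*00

Check each option against the DFA on short strings; one disagreement eliminates an option:
  (A) (0*10*)(0*10*0*10*)*: on '1' the DFA goes S → U and rejects (U ∉ Accept), but the regex matches it → eliminate
  (B) (0|1)*01(0|1)*: on '01' the DFA goes S → S → U and rejects (U ∉ Accept), but the regex matches it → eliminate
  (C) (0|1)*10: agrees with the DFA on every string of length ≤ 6
  (D) (0|1)*00: on '00' the DFA goes S → S → S and rejects (S ∉ Accept), but the regex matches it → eliminate
Only (C) is consistent with the DFA.
(C) (0|1)*10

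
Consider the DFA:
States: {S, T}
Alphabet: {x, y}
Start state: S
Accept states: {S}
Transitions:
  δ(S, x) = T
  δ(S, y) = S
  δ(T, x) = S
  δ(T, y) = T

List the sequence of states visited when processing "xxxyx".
read 'x': S → T
  read 'x': T → S
  read 'x': S → T
  read 'y': T → T
  read 'x': T → S
S -> T -> S -> T -> T -> S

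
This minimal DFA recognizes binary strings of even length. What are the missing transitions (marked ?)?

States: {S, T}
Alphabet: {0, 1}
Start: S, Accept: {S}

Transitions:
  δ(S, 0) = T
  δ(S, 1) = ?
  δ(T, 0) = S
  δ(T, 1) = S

From the language and accept set, identify what each state tracks — S: even length so far; T: odd length so far.
Each missing δ(q, a) is the state matching the new tracked value after reading a.
δ(S, 1) = T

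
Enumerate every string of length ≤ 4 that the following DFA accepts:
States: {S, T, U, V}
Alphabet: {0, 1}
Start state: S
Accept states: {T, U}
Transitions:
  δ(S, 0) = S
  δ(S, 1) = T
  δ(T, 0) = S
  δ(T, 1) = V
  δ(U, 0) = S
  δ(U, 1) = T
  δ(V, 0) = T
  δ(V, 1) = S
1, 01, 001, 101, 110, 0001, 0101, 0110, 1001, 1111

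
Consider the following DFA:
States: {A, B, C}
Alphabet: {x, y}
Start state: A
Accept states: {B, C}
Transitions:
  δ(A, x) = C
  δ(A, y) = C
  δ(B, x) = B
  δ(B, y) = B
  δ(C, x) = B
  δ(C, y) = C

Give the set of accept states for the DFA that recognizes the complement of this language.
Complement accept states = All states \ Original accept states
= {A, B, C} \ {B, C}
{A}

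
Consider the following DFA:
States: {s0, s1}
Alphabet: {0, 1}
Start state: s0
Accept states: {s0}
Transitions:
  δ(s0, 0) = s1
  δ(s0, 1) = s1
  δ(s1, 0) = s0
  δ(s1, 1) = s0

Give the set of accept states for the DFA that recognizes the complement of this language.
Complement accept states = All states \ Original accept states
= {s0, s1} \ {s0}
{s1}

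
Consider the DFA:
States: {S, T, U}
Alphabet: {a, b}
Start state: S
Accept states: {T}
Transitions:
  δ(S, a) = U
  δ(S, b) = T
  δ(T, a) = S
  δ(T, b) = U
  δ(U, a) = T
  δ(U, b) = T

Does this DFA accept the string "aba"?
Processing string "aba":
  S --a--> U
  U --b--> T
  T --a--> S
Final state: S
Accept states: {T}
No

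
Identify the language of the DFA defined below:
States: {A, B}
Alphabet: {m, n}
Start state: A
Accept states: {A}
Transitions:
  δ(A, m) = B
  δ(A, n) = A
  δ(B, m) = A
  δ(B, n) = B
Testing a few strings:
  'n' → accept
  'mnm' → accept
  'mn' → reject
  'nn' → accept
State roles: A=even number of m's so far; B=odd number of m's so far
All strings over {m,n} with an even number of m's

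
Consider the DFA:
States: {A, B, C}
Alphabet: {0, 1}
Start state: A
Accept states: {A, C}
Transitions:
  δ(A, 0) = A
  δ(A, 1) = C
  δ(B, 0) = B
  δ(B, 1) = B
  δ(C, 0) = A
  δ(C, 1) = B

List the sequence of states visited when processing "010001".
read '0': A → A
  read '1': A → C
  read '0': C → A
  read '0': A → A
  read '0': A → A
  read '1': A → C
A -> A -> C -> A -> A -> A -> C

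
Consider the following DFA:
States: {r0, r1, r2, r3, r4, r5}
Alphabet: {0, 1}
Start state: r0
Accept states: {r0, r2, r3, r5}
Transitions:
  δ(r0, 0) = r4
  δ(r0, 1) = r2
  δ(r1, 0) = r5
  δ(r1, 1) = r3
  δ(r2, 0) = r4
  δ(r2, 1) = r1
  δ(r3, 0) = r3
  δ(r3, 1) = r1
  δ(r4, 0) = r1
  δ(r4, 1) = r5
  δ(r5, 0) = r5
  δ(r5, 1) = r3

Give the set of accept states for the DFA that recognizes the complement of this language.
Complement accept states = All states \ Original accept states
= {r0, r1, r2, r3, r4, r5} \ {r0, r2, r3, r5}
{r1, r4}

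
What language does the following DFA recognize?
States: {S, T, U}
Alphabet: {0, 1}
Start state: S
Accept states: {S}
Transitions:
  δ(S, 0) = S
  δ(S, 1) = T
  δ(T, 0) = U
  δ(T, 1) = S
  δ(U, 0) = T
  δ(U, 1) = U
Testing a few strings:
  '1000' → reject
  '1' → reject
  '0' → accept
  '0101' → reject
State roles: S=value ≡ 0 (mod 3); T=value ≡ 1 (mod 3); U=value ≡ 2 (mod 3)
All binary strings representing a multiple of 3 (read in base 2; leading zeros allowed and ε counts as 0)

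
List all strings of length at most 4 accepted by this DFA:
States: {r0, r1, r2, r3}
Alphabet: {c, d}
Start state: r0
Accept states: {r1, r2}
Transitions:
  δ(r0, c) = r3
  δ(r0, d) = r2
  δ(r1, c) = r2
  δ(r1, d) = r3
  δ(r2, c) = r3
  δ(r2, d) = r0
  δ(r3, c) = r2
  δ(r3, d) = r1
d, cc, cd, cdc, dcc, dcd, ddd, cccc, cccd, ccdd, cddc, cddd, dcdc, ddcc, ddcd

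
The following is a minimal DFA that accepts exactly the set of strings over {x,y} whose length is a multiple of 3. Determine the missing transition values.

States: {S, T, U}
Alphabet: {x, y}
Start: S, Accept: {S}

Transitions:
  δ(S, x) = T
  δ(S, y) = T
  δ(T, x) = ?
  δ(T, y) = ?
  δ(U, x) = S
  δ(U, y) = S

From the language and accept set, identify what each state tracks — S: length ≡ 0 (mod 3); T: length ≡ 1 (mod 3); U: length ≡ 2 (mod 3).
Each missing δ(q, a) is the state matching the new tracked value after reading a.
δ(T, x) = U; δ(T, y) = U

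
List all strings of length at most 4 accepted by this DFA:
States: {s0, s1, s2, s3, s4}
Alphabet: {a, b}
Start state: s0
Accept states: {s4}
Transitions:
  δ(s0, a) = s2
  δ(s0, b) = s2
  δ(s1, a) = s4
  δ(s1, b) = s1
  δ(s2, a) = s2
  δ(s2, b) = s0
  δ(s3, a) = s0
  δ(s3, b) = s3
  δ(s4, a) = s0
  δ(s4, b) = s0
None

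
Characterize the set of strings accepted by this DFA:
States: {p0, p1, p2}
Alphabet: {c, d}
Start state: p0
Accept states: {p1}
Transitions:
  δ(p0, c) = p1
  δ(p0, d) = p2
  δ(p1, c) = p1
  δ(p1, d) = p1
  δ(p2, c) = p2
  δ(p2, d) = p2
Testing a few strings:
  'cdd' → accept
  'c' → accept
  'd' → reject
  'dc' → reject
State roles: p0=no input read; p1=started with c; p2=started with d (dead)
All strings over {c,d} starting with c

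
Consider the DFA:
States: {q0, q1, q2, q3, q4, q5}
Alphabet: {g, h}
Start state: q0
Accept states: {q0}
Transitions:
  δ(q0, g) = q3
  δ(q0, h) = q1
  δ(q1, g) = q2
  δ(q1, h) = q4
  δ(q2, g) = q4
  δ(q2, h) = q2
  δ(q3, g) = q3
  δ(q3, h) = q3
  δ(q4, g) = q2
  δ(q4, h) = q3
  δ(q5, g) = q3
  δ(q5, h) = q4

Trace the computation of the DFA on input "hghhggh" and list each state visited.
read 'h': q0 → q1
  read 'g': q1 → q2
  read 'h': q2 → q2
  read 'h': q2 → q2
  read 'g': q2 → q4
  read 'g': q4 → q2
  read 'h': q2 → q2
q0 -> q1 -> q2 -> q2 -> q2 -> q4 -> q2 -> q2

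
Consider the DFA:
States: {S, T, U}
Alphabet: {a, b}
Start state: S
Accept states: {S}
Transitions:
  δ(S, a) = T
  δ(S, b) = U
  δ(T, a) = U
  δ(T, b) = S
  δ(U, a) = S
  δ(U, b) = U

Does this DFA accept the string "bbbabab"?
Processing string "bbbabab":
  S --b--> U
  U --b--> U
  U --b--> U
  U --a--> S
  S --b--> U
  U --a--> S
  S --b--> U
Final state: U
Accept states: {S}
No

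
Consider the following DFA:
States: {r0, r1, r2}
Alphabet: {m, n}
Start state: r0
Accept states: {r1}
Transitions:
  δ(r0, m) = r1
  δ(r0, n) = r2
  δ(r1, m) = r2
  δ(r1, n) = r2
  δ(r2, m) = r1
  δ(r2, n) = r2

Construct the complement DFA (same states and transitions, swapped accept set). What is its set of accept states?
Complement accept states = All states \ Original accept states
= {r0, r1, r2} \ {r1}
{r0, r2}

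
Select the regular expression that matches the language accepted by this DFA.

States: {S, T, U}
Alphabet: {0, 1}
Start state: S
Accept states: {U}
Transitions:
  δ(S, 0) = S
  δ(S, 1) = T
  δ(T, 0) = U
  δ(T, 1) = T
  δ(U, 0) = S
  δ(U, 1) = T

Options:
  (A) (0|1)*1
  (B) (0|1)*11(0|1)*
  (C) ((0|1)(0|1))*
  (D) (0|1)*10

Check each option against the DFA on short strings; one disagreement eliminates an option:
  (A) (0|1)*1: on '1' the DFA goes S → T and rejects (T ∉ Accept), but the regex matches it → eliminate
  (B) (0|1)*11(0|1)*: on '10' the DFA goes S → T → U and accepts (U ∈ Accept), but the regex does not match it → eliminate
  (C) ((0|1)(0|1))*: on ε the DFA stays in S and rejects (S ∉ Accept), but the regex matches it → eliminate
  (D) (0|1)*10: agrees with the DFA on every string of length ≤ 6
Only (D) is consistent with the DFA.
(D) (0|1)*10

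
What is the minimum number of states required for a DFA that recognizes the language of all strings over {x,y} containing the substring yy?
By Myhill–Nerode, count the distinguishable equivalence classes: three classes — no progress / one trailing y / yy seen.
3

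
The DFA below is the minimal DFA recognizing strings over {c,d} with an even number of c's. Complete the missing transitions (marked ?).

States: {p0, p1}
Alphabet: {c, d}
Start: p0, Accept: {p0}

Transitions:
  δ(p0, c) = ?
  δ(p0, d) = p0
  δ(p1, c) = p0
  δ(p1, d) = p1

From the language and accept set, identify what each state tracks — p0: even number of c's so far; p1: odd number of c's so far.
Each missing δ(q, a) is the state matching the new tracked value after reading a.
δ(p0, c) = p1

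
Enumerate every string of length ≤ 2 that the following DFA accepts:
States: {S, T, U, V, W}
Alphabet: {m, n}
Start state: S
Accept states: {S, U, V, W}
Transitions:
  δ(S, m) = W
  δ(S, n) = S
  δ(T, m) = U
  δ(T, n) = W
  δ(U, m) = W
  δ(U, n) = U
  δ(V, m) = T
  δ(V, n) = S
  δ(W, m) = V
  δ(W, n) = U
ε, m, n, mm, mn, nm, nn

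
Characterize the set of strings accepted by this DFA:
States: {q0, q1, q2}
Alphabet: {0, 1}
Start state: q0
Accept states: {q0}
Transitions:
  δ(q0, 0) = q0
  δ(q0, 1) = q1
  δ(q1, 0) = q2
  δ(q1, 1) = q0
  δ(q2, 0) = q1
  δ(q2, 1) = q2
Testing a few strings:
  '1' → reject
  '001' → reject
  '0111' → reject
  '0' → accept
State roles: q0=value ≡ 0 (mod 3); q1=value ≡ 1 (mod 3); q2=value ≡ 2 (mod 3)
All binary strings representing a multiple of 3 (read in base 2; leading zeros allowed and ε counts as 0)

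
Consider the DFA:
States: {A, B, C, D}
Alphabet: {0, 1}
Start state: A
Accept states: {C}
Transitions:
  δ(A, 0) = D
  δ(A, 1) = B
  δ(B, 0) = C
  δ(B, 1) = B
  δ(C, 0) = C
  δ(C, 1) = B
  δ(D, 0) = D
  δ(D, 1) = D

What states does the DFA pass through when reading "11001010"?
read '1': A → B
  read '1': B → B
  read '0': B → C
  read '0': C → C
  read '1': C → B
  read '0': B → C
  read '1': C → B
  read '0': B → C
A -> B -> B -> C -> C -> B -> C -> B -> C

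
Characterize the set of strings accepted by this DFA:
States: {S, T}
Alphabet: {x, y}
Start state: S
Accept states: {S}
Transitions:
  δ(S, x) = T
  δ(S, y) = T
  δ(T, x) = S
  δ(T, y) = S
Testing a few strings:
  'y' → reject
  'yy' → accept
  'yx' → accept
  'yyx' → reject
State roles: S=even length so far; T=odd length so far
All strings over {x,y} of even length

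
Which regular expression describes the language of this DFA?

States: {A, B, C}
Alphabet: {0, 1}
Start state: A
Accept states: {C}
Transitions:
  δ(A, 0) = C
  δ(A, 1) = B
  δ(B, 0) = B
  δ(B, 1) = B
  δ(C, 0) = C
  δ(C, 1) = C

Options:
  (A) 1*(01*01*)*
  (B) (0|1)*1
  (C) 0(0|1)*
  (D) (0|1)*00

Check each option against the DFA on short strings; one disagreement eliminates an option:
  (A) 1*(01*01*)*: on ε the DFA stays in A and rejects (A ∉ Accept), but the regex matches it → eliminate
  (B) (0|1)*1: on '0' the DFA goes A → C and accepts (C ∈ Accept), but the regex does not match it → eliminate
  (C) 0(0|1)*: agrees with the DFA on every string of length ≤ 6
  (D) (0|1)*00: on '0' the DFA goes A → C and accepts (C ∈ Accept), but the regex does not match it → eliminate
Only (C) is consistent with the DFA.
(C) 0(0|1)*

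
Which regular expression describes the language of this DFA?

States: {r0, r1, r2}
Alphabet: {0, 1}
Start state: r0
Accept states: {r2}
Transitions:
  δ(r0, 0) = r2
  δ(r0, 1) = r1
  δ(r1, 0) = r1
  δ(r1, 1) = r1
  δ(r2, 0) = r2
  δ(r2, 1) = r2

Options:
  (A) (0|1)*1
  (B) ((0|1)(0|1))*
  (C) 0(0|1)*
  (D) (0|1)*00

Check each option against the DFA on short strings; one disagreement eliminates an option:
  (A) (0|1)*1: on '0' the DFA goes r0 → r2 and accepts (r2 ∈ Accept), but the regex does not match it → eliminate
  (B) ((0|1)(0|1))*: on ε the DFA stays in r0 and rejects (r0 ∉ Accept), but the regex matches it → eliminate
  (C) 0(0|1)*: agrees with the DFA on every string of length ≤ 6
  (D) (0|1)*00: on '0' the DFA goes r0 → r2 and accepts (r2 ∈ Accept), but the regex does not match it → eliminate
Only (C) is consistent with the DFA.
(C) 0(0|1)*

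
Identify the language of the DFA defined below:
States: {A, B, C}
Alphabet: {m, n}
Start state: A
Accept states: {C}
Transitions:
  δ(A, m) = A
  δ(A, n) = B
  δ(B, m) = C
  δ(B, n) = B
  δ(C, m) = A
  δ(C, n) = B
Testing a few strings:
  'nmm' → reject
  'nm' → accept
  'nmn' → reject
  'nn' → reject
State roles: A=no suffix match; B=one trailing n; C=suffix is nm
All strings over {m,n} ending with nm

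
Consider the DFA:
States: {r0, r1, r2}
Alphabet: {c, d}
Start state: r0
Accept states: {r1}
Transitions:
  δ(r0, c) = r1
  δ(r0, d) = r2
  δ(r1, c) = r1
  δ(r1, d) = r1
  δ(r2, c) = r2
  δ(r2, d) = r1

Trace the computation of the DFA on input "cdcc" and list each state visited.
read 'c': r0 → r1
  read 'd': r1 → r1
  read 'c': r1 → r1
  read 'c': r1 → r1
r0 -> r1 -> r1 -> r1 -> r1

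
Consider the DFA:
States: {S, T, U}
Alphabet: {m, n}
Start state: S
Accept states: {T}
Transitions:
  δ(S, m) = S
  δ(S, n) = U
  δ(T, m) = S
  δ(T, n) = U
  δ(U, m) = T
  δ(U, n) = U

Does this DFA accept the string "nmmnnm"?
Processing string "nmmnnm":
  S --n--> U
  U --m--> T
  T --m--> S
  S --n--> U
  U --n--> U
  U --m--> T
Final state: T
Accept states: {T}
Yes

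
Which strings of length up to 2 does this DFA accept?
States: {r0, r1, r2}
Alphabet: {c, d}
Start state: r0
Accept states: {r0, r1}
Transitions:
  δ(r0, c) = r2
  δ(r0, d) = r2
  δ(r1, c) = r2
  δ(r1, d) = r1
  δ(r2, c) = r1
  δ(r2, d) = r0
ε, cc, cd, dc, dd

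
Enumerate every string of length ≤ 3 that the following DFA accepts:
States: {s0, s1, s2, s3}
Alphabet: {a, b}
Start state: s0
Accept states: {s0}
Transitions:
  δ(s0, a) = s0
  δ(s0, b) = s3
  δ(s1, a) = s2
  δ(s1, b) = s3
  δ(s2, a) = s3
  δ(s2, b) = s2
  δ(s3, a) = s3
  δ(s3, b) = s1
ε, a, aa, aaa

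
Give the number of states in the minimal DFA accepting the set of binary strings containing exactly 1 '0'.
By Myhill–Nerode, count the distinguishable equivalence classes: 3 classes — having seen 0, 1, or >1 copies of '0'; the count-1 class is the only accepting one and >1 is dead.
3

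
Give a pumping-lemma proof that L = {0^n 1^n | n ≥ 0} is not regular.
Assume L is regular with pumping length p. Idea: pumping the 0-block changes the count balance.
Choose s = 0^p 1^p (length 2p ≥ p). By the pumping lemma, s = xyz with |xy| ≤ p, |y| > 0. So y = 0^k for some k > 0 (since xy is entirely within the 0's). Pumping gives xy²z = 0^(p+k) 1^p, which is not in L since p+k ≠ p.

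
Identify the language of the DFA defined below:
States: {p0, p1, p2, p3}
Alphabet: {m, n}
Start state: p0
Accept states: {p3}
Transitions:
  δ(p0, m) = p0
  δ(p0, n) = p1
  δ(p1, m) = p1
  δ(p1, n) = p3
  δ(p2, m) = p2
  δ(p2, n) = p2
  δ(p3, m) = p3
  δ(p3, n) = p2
Testing a few strings:
  'n' → reject
  'nnm' → accept
  'nm' → reject
  'nnnm' → reject
State roles: p0=zero n's; p1=one n; p2=≥ three n's (dead); p3=two n's
All strings over {m,n} containing exactly two n's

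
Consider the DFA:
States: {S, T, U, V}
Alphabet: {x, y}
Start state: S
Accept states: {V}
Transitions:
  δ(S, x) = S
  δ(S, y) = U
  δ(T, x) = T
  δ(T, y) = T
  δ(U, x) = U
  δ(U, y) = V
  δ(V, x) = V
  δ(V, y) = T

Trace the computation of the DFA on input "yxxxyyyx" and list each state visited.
read 'y': S → U
  read 'x': U → U
  read 'x': U → U
  read 'x': U → U
  read 'y': U → V
  read 'y': V → T
  read 'y': T → T
  read 'x': T → T
S -> U -> U -> U -> U -> V -> T -> T -> T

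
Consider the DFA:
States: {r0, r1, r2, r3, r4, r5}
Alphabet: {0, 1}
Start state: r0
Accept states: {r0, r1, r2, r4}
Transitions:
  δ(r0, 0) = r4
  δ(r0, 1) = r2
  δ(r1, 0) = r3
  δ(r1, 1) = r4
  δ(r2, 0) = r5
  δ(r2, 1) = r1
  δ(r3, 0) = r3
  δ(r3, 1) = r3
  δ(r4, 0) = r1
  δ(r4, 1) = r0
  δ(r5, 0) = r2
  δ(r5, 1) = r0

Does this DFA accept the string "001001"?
Processing string "001001":
  r0 --0--> r4
  r4 --0--> r1
  r1 --1--> r4
  r4 --0--> r1
  r1 --0--> r3
  r3 --1--> r3
Final state: r3
Accept states: {r0, r1, r2, r4}
No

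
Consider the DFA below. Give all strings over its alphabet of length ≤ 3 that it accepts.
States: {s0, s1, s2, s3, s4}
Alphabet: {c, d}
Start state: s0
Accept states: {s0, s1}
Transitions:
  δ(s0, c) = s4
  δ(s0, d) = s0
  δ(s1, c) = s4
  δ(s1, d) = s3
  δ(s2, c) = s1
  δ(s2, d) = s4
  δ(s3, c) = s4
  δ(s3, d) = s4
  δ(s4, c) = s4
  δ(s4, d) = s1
ε, d, cd, dd, ccd, dcd, ddd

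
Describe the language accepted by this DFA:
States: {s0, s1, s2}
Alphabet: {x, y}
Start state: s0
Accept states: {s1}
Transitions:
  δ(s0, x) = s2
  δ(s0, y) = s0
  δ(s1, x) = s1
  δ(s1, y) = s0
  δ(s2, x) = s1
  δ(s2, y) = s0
Testing a few strings:
  'xxyx' → reject
  'yxyx' → reject
  'xx' → accept
  'xyyx' → reject
State roles: s0=last symbol not x; s1=two trailing x's; s2=one trailing x
All strings over {x,y} ending with xx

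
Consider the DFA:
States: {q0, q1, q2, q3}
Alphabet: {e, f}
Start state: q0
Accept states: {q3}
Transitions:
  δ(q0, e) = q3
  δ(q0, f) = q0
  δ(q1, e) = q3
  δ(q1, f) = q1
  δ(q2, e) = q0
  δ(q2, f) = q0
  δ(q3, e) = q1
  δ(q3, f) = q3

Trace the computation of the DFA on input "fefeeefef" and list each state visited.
read 'f': q0 → q0
  read 'e': q0 → q3
  read 'f': q3 → q3
  read 'e': q3 → q1
  read 'e': q1 → q3
  read 'e': q3 → q1
  read 'f': q1 → q1
  read 'e': q1 → q3
  read 'f': q3 → q3
q0 -> q0 -> q3 -> q3 -> q1 -> q3 -> q1 -> q1 -> q3 -> q3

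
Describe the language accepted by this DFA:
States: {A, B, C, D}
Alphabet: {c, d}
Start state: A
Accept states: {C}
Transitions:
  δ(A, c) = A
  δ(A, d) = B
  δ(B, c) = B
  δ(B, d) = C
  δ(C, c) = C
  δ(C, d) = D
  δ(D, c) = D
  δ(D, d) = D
Testing a few strings:
  'ccd' → reject
  'd' → reject
  'dcc' → reject
  'cd' → reject
State roles: A=zero d's; B=one d; C=two d's; D=≥ three d's (dead)
All strings over {c,d} containing exactly two d's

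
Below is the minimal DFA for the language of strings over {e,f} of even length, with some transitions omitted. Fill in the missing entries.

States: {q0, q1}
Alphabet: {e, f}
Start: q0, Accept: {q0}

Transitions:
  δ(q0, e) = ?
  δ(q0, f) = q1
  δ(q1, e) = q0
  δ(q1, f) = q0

From the language and accept set, identify what each state tracks — q0: even length so far; q1: odd length so far.
Each missing δ(q, a) is the state matching the new tracked value after reading a.
δ(q0, e) = q1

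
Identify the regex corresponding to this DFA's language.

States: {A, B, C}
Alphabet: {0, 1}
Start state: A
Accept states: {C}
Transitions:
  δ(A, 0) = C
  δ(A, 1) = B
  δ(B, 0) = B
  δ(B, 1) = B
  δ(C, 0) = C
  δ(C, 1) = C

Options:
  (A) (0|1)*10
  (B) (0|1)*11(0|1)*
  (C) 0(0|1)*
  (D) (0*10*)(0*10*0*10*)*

Check each option against the DFA on short strings; one disagreement eliminates an option:
  (A) (0|1)*10: on '0' the DFA goes A → C and accepts (C ∈ Accept), but the regex does not match it → eliminate
  (B) (0|1)*11(0|1)*: on '0' the DFA goes A → C and accepts (C ∈ Accept), but the regex does not match it → eliminate
  (C) 0(0|1)*: agrees with the DFA on every string of length ≤ 6
  (D) (0*10*)(0*10*0*10*)*: on '0' the DFA goes A → C and accepts (C ∈ Accept), but the regex does not match it → eliminate
Only (C) is consistent with the DFA.
(C) 0(0|1)*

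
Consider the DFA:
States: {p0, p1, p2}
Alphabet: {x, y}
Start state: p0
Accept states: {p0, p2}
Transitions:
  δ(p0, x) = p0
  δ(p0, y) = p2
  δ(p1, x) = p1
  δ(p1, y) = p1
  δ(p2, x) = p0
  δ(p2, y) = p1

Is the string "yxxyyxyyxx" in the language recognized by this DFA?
Processing string "yxxyyxyyxx":
  p0 --y--> p2
  p2 --x--> p0
  p0 --x--> p0
  p0 --y--> p2
  p2 --y--> p1
  p1 --x--> p1
  p1 --y--> p1
  p1 --y--> p1
  p1 --x--> p1
  p1 --x--> p1
Final state: p1
Accept states: {p0, p2}
No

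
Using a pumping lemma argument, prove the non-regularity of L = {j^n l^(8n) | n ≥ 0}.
Assume L is regular with pumping length p. Idea: pumping the j-block breaks the 1:8 ratio.
Choose s = j^p l^(8p) (length 9p ≥ p). By the pumping lemma, s = xyz with |xy| ≤ p, |y| > 0, so y = j^k with k ≥ 1. Then xy²z = j^(p+k) l^(8p). For this to be in L we would need 8p = 8(p+k), i.e. 8k = 0, contradicting k ≥ 1. So xy²z ∉ L.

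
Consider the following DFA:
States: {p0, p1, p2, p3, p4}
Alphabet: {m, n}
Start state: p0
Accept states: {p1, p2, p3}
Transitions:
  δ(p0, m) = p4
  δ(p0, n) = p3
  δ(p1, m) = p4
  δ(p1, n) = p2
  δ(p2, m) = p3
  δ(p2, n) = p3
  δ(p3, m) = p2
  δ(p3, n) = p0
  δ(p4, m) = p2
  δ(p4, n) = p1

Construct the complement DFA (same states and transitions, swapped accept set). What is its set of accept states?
Complement accept states = All states \ Original accept states
= {p0, p1, p2, p3, p4} \ {p1, p2, p3}
{p0, p4}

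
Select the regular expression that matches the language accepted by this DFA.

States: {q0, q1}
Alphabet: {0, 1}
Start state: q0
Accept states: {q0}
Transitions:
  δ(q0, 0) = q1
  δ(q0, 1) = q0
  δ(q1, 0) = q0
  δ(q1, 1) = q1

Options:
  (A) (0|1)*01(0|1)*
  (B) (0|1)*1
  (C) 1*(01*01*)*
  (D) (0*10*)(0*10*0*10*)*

Check each option against the DFA on short strings; one disagreement eliminates an option:
  (A) (0|1)*01(0|1)*: on ε the DFA stays in q0 and accepts (q0 ∈ Accept), but the regex does not match it → eliminate
  (B) (0|1)*1: on ε the DFA stays in q0 and accepts (q0 ∈ Accept), but the regex does not match it → eliminate
  (C) 1*(01*01*)*: agrees with the DFA on every string of length ≤ 6
  (D) (0*10*)(0*10*0*10*)*: on ε the DFA stays in q0 and accepts (q0 ∈ Accept), but the regex does not match it → eliminate
Only (C) is consistent with the DFA.
(C) 1*(01*01*)*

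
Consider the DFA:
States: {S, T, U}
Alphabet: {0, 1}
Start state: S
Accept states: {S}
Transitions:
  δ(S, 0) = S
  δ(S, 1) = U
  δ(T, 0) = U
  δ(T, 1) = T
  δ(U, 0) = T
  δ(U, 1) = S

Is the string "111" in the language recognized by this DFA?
Processing string "111":
  S --1--> U
  U --1--> S
  S --1--> U
Final state: U
Accept states: {S}
No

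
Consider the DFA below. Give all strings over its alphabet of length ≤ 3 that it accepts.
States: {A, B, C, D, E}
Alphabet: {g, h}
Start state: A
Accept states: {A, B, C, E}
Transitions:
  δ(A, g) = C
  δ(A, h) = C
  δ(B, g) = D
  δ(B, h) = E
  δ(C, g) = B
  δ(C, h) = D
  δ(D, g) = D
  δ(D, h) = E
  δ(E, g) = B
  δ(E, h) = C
ε, g, h, gg, hg, ggh, ghh, hgh, hhh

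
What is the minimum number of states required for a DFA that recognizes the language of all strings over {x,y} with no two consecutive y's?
By Myhill–Nerode, count the distinguishable equivalence classes: three classes — safe with last≠y / safe with last=y / yy seen (dead).
3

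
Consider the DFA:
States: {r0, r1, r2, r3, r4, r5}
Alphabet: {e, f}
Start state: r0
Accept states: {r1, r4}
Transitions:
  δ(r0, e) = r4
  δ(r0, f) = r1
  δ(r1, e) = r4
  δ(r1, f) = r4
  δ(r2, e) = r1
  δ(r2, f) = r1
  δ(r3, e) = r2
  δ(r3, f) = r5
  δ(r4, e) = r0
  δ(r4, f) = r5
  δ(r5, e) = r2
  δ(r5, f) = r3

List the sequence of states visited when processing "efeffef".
read 'e': r0 → r4
  read 'f': r4 → r5
  read 'e': r5 → r2
  read 'f': r2 → r1
  read 'f': r1 → r4
  read 'e': r4 → r0
  read 'f': r0 → r1
r0 -> r4 -> r5 -> r2 -> r1 -> r4 -> r0 -> r1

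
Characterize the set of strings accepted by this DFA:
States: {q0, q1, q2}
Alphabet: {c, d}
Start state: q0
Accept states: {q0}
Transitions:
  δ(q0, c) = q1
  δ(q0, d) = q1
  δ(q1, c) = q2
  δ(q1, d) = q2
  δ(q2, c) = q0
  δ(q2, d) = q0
Testing a few strings:
  'dd' → reject
  'dcc' → accept
  'cdcc' → reject
  'cdc' → accept
State roles: q0=length ≡ 0 (mod 3); q1=length ≡ 1 (mod 3); q2=length ≡ 2 (mod 3)
All strings over {c,d} whose length is a multiple of 3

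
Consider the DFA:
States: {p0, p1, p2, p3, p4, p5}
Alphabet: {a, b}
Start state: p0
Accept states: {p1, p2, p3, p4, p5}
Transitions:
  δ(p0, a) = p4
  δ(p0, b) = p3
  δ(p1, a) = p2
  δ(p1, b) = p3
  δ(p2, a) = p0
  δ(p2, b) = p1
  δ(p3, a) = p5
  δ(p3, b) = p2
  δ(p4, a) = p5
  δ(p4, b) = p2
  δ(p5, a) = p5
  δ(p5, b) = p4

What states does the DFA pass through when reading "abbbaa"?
read 'a': p0 → p4
  read 'b': p4 → p2
  read 'b': p2 → p1
  read 'b': p1 → p3
  read 'a': p3 → p5
  read 'a': p5 → p5
p0 -> p4 -> p2 -> p1 -> p3 -> p5 -> p5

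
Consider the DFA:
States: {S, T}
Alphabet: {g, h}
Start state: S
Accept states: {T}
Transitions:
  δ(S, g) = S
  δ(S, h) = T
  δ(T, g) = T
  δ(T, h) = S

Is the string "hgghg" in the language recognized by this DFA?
Processing string "hgghg":
  S --h--> T
  T --g--> T
  T --g--> T
  T --h--> S
  S --g--> S
Final state: S
Accept states: {T}
No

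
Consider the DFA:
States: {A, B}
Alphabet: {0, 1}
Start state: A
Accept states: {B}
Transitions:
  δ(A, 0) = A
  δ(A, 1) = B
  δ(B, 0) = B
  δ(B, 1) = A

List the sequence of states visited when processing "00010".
read '0': A → A
  read '0': A → A
  read '0': A → A
  read '1': A → B
  read '0': B → B
A -> A -> A -> A -> B -> B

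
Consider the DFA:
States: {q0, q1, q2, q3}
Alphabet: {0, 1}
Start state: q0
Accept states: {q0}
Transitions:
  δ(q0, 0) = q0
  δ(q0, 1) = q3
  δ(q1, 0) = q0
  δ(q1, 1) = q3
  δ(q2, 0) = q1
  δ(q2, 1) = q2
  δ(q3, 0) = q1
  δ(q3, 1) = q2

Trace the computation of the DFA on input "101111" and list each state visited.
read '1': q0 → q3
  read '0': q3 → q1
  read '1': q1 → q3
  read '1': q3 → q2
  read '1': q2 → q2
  read '1': q2 → q2
q0 -> q3 -> q1 -> q3 -> q2 -> q2 -> q2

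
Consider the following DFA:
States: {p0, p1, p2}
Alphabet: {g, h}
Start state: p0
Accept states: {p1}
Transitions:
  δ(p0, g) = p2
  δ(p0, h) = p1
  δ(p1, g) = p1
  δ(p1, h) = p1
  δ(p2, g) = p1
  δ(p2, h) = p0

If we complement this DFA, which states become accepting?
Complement accept states = All states \ Original accept states
= {p0, p1, p2} \ {p1}
{p0, p2}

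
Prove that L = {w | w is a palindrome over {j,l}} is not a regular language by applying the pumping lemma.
Assume L is regular with pumping length p. Idea: pumping the leading j-block breaks the symmetry.
Choose s = j^p l j^p (a palindrome of length 2p+1 ≥ p). By the pumping lemma, s = xyz with |xy| ≤ p, |y| > 0, so y = j^k with k > 0 (xy lies entirely in the first j^p). Then xy²z = j^(p+k) l j^p, which is not a palindrome since p+k ≠ p.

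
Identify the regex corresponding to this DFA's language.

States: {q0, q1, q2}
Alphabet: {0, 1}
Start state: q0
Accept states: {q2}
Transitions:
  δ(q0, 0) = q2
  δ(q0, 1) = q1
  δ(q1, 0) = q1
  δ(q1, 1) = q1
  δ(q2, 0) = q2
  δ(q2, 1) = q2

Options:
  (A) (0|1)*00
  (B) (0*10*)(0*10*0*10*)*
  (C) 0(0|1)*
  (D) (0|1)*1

Check each option against the DFA on short strings; one disagreement eliminates an option:
  (A) (0|1)*00: on '0' the DFA goes q0 → q2 and accepts (q2 ∈ Accept), but the regex does not match it → eliminate
  (B) (0*10*)(0*10*0*10*)*: on '0' the DFA goes q0 → q2 and accepts (q2 ∈ Accept), but the regex does not match it → eliminate
  (C) 0(0|1)*: agrees with the DFA on every string of length ≤ 6
  (D) (0|1)*1: on '0' the DFA goes q0 → q2 and accepts (q2 ∈ Accept), but the regex does not match it → eliminate
Only (C) is consistent with the DFA.
(C) 0(0|1)*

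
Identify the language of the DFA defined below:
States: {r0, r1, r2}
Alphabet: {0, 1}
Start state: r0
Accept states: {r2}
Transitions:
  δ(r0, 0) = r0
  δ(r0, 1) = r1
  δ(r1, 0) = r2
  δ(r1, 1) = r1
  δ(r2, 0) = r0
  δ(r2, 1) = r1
Testing a few strings:
  '0110' → accept
  '101' → reject
  '011' → reject
  '00' → reject
State roles: r0=no suffix match; r1=one trailing 1; r2=suffix is 10
All binary strings ending with 10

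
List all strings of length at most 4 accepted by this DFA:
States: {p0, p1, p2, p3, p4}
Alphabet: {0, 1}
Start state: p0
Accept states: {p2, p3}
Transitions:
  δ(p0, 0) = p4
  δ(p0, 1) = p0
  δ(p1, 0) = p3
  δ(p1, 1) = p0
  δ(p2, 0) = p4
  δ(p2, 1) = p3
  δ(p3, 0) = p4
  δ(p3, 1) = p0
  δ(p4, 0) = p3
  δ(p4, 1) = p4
00, 010, 100, 0000, 0110, 1010, 1100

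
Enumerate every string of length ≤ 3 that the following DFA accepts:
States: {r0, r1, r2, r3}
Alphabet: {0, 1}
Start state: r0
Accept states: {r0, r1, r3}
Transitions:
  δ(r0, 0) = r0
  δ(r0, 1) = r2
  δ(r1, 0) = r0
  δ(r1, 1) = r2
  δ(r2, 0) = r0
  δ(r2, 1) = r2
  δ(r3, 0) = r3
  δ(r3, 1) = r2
ε, 0, 00, 10, 000, 010, 100, 110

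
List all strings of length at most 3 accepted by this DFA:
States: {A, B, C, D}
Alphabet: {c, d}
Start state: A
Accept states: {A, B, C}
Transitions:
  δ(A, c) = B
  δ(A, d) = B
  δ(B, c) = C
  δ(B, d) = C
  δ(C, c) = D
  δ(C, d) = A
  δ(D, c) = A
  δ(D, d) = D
ε, c, d, cc, cd, dc, dd, ccd, cdd, dcd, ddd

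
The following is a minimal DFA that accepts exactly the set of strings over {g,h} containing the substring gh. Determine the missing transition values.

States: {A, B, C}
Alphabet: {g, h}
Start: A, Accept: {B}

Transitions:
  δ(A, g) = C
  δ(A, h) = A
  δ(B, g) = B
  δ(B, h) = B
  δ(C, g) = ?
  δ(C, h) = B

From the language and accept set, identify what each state tracks — A: no g seen yet; B: substring gh seen; C: seen a g, waiting for h.
Each missing δ(q, a) is the state matching the new tracked value after reading a.
δ(C, g) = C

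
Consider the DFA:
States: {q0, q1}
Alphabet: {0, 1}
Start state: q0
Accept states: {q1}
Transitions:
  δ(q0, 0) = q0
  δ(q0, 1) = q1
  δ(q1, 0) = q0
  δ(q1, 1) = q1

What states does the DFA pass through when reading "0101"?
read '0': q0 → q0
  read '1': q0 → q1
  read '0': q1 → q0
  read '1': q0 → q1
q0 -> q0 -> q1 -> q0 -> q1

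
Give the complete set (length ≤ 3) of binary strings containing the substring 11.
11, 011, 110, 111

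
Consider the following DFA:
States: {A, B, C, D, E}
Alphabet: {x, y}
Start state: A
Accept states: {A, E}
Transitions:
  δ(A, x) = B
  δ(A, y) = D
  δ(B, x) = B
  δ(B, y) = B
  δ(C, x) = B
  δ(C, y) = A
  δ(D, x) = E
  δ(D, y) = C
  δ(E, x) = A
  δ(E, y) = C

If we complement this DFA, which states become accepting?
Complement accept states = All states \ Original accept states
= {A, B, C, D, E} \ {A, E}
{B, C, D}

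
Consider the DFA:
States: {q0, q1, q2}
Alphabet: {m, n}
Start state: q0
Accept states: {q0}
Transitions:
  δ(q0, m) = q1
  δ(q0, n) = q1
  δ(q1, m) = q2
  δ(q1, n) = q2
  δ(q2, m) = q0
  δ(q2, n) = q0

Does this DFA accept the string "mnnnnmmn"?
Processing string "mnnnnmmn":
  q0 --m--> q1
  q1 --n--> q2
  q2 --n--> q0
  q0 --n--> q1
  q1 --n--> q2
  q2 --m--> q0
  q0 --m--> q1
  q1 --n--> q2
Final state: q2
Accept states: {q0}
No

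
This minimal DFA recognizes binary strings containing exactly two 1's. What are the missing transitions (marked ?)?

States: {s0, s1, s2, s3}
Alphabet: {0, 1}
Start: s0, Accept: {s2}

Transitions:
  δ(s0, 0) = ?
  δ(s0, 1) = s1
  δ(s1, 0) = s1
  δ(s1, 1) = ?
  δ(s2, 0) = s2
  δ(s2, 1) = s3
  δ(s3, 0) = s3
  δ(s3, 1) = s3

From the language and accept set, identify what each state tracks — s0: zero 1's; s1: one 1; s2: two 1's; s3: ≥ three 1's (dead).
Each missing δ(q, a) is the state matching the new tracked value after reading a.
δ(s0, 0) = s0; δ(s1, 1) = s2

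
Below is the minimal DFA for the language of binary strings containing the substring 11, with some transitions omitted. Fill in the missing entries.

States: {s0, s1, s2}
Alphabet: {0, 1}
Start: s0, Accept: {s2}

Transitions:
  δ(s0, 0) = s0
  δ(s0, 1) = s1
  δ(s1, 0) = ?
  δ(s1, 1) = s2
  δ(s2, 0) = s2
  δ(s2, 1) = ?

From the language and accept set, identify what each state tracks — s0: no progress toward 11; s1: one trailing 1; s2: substring 11 seen.
Each missing δ(q, a) is the state matching the new tracked value after reading a.
δ(s1, 0) = s0; δ(s2, 1) = s2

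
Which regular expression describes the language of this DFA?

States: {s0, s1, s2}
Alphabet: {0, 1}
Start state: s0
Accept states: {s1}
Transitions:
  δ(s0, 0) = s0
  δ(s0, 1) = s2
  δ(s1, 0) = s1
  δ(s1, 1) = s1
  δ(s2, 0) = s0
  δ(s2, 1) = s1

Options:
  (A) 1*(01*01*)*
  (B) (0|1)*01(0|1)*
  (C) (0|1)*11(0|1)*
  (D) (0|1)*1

Check each option against the DFA on short strings; one disagreement eliminates an option:
  (A) 1*(01*01*)*: on ε the DFA stays in s0 and rejects (s0 ∉ Accept), but the regex matches it → eliminate
  (B) (0|1)*01(0|1)*: on '01' the DFA goes s0 → s0 → s2 and rejects (s2 ∉ Accept), but the regex matches it → eliminate
  (C) (0|1)*11(0|1)*: agrees with the DFA on every string of length ≤ 6
  (D) (0|1)*1: on '1' the DFA goes s0 → s2 and rejects (s2 ∉ Accept), but the regex matches it → eliminate
Only (C) is consistent with the DFA.
(C) (0|1)*11(0|1)*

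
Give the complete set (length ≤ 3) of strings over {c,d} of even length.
ε, cc, cd, dc, dd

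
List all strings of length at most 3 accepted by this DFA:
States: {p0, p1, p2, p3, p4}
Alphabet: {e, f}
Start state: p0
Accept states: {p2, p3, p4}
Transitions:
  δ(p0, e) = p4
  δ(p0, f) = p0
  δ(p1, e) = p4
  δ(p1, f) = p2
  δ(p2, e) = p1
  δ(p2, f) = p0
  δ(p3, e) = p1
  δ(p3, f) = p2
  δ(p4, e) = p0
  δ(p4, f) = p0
e, fe, eee, efe, ffe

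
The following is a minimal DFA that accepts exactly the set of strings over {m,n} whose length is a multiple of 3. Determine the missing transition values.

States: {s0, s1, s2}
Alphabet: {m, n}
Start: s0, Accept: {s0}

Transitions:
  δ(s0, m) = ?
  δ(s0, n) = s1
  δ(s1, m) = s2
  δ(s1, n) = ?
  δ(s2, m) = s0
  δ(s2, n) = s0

From the language and accept set, identify what each state tracks — s0: length ≡ 0 (mod 3); s1: length ≡ 1 (mod 3); s2: length ≡ 2 (mod 3).
Each missing δ(q, a) is the state matching the new tracked value after reading a.
δ(s0, m) = s1; δ(s1, n) = s2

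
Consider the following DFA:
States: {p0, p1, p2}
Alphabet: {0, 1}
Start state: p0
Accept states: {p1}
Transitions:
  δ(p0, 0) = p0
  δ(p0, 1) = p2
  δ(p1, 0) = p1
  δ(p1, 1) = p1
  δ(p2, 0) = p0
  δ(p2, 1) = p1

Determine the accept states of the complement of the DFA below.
Complement accept states = All states \ Original accept states
= {p0, p1, p2} \ {p1}
{p0, p2}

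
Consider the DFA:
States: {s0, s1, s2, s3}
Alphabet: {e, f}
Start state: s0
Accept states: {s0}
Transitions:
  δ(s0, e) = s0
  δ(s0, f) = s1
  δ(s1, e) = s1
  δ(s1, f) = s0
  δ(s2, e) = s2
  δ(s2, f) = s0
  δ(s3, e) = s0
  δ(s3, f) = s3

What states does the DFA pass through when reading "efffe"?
read 'e': s0 → s0
  read 'f': s0 → s1
  read 'f': s1 → s0
  read 'f': s0 → s1
  read 'e': s1 → s1
s0 -> s0 -> s1 -> s0 -> s1 -> s1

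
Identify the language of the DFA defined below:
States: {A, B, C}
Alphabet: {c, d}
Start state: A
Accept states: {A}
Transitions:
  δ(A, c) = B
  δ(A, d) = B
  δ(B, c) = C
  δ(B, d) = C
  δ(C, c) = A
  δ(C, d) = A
Testing a few strings:
  'cdc' → accept
  'd' → reject
  'ccd' → accept
  'cddc' → reject
State roles: A=length ≡ 0 (mod 3); B=length ≡ 1 (mod 3); C=length ≡ 2 (mod 3)
All strings over {c,d} whose length is a multiple of 3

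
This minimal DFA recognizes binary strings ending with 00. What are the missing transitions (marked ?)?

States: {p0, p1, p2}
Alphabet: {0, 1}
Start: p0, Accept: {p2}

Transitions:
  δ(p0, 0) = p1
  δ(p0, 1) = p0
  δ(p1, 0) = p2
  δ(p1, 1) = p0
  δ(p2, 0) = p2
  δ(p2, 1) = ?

From the language and accept set, identify what each state tracks — p0: last symbol not 0; p1: one trailing 0; p2: two trailing 0's.
Each missing δ(q, a) is the state matching the new tracked value after reading a.
δ(p2, 1) = p0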